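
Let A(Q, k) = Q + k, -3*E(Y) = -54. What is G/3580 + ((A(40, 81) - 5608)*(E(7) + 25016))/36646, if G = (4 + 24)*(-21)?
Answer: -61471990686/16399085 ≈ -3748.5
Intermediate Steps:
E(Y) = 18 (E(Y) = -1/3*(-54) = 18)
G = -588 (G = 28*(-21) = -588)
G/3580 + ((A(40, 81) - 5608)*(E(7) + 25016))/36646 = -588/3580 + (((40 + 81) - 5608)*(18 + 25016))/36646 = -588*1/3580 + ((121 - 5608)*25034)*(1/36646) = -147/895 - 5487*25034*(1/36646) = -147/895 - 137361558*1/36646 = -147/895 - 68680779/18323 = -61471990686/16399085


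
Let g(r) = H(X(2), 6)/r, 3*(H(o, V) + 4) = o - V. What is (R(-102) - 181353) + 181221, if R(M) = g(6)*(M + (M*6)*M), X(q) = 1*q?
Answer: -166588/3 ≈ -55529.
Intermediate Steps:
X(q) = q
H(o, V) = -4 - V/3 + o/3 (H(o, V) = -4 + (o - V)/3 = -4 + (-V/3 + o/3) = -4 - V/3 + o/3)
g(r) = -16/(3*r) (g(r) = (-4 - ⅓*6 + (⅓)*2)/r = (-4 - 2 + ⅔)/r = -16/(3*r))
R(M) = -16*M²/3 - 8*M/9 (R(M) = (-16/3/6)*(M + (M*6)*M) = (-16/3*⅙)*(M + (6*M)*M) = -8*(M + 6*M²)/9 = -16*M²/3 - 8*M/9)
(R(-102) - 181353) + 181221 = (-8/9*(-102)*(1 + 6*(-102)) - 181353) + 181221 = (-8/9*(-102)*(1 - 612) - 181353) + 181221 = (-8/9*(-102)*(-611) - 181353) + 181221 = (-166192/3 - 181353) + 181221 = -710251/3 + 181221 = -166588/3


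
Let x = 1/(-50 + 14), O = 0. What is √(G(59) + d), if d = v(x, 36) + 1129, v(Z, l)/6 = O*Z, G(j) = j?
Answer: 6*√33 ≈ 34.467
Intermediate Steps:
x = -1/36 (x = 1/(-36) = -1/36 ≈ -0.027778)
v(Z, l) = 0 (v(Z, l) = 6*(0*Z) = 6*0 = 0)
d = 1129 (d = 0 + 1129 = 1129)
√(G(59) + d) = √(59 + 1129) = √1188 = 6*√33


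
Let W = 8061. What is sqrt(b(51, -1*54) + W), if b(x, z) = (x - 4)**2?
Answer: sqrt(10270) ≈ 101.34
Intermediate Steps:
b(x, z) = (-4 + x)**2
sqrt(b(51, -1*54) + W) = sqrt((-4 + 51)**2 + 8061) = sqrt(47**2 + 8061) = sqrt(2209 + 8061) = sqrt(10270)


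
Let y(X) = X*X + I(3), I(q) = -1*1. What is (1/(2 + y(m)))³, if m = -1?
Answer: ⅛ ≈ 0.12500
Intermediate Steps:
I(q) = -1
y(X) = -1 + X² (y(X) = X*X - 1 = X² - 1 = -1 + X²)
(1/(2 + y(m)))³ = (1/(2 + (-1 + (-1)²)))³ = (1/(2 + (-1 + 1)))³ = (1/(2 + 0))³ = (1/2)³ = (½)³ = ⅛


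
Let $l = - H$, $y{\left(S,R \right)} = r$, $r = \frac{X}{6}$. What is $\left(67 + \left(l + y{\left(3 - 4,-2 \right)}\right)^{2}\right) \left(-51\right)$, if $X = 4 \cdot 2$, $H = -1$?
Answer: $- \frac{11084}{3} \approx -3694.7$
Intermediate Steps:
$X = 8$
$r = \frac{4}{3}$ ($r = \frac{8}{6} = 8 \cdot \frac{1}{6} = \frac{4}{3} \approx 1.3333$)
$y{\left(S,R \right)} = \frac{4}{3}$
$l = 1$ ($l = \left(-1\right) \left(-1\right) = 1$)
$\left(67 + \left(l + y{\left(3 - 4,-2 \right)}\right)^{2}\right) \left(-51\right) = \left(67 + \left(1 + \frac{4}{3}\right)^{2}\right) \left(-51\right) = \left(67 + \left(\frac{7}{3}\right)^{2}\right) \left(-51\right) = \left(67 + \frac{49}{9}\right) \left(-51\right) = \frac{652}{9} \left(-51\right) = - \frac{11084}{3}$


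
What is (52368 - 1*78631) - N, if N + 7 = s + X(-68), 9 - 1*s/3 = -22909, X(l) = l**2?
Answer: -99634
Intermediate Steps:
s = 68754 (s = 27 - 3*(-22909) = 27 + 68727 = 68754)
N = 73371 (N = -7 + (68754 + (-68)**2) = -7 + (68754 + 4624) = -7 + 73378 = 73371)
(52368 - 1*78631) - N = (52368 - 1*78631) - 1*73371 = (52368 - 78631) - 73371 = -26263 - 73371 = -99634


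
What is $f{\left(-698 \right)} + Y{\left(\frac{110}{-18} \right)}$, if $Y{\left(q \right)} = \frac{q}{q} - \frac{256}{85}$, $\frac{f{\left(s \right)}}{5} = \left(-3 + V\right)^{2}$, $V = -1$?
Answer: $\frac{6629}{85} \approx 77.988$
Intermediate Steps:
$f{\left(s \right)} = 80$ ($f{\left(s \right)} = 5 \left(-3 - 1\right)^{2} = 5 \left(-4\right)^{2} = 5 \cdot 16 = 80$)
$Y{\left(q \right)} = - \frac{171}{85}$ ($Y{\left(q \right)} = 1 - \frac{256}{85} = - \frac{171}{85}$)
$f{\left(-698 \right)} + Y{\left(\frac{110}{-18} \right)} = 80 - \frac{171}{85} = \frac{6629}{85}$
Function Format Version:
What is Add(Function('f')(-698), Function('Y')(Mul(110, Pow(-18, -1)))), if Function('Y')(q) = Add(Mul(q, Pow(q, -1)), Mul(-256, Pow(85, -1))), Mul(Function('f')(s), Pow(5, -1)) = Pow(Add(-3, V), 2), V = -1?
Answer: Rational(6629, 85) ≈ 77.988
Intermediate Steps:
Function('f')(s) = 80 (Function('f')(s) = Mul(5, Pow(Add(-3, -1), 2)) = Mul(5, Pow(-4, 2)) = Mul(5, 16) = 80)
Function('Y')(q) = Rational(-171, 85) (Function('Y')(q) = Add(1, Mul(-256, Rational(1, 85))) = Add(1, Rational(-256, 85)) = Rational(-171, 85))
Add(Function('f')(-698), Function('Y')(Mul(110, Pow(-18, -1)))) = Add(80, Rational(-171, 85)) = Rational(6629, 85)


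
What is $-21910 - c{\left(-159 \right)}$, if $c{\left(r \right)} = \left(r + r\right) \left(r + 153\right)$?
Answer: $-23818$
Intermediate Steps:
$c{\left(r \right)} = 2 r \left(153 + r\right)$
$-21910 - c{\left(-159 \right)} = -21910 - 2 \left(-159\right) \left(153 - 159\right) = -21910 - 2 \left(-159\right) \left(-6\right) = -21910 - 1908 = -23818$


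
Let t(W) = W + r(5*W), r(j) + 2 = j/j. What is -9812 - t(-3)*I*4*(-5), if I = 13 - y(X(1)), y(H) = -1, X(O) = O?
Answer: -10932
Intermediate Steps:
r(j) = -1 (r(j) = -2 + j/j = -2 + 1 = -1)
t(W) = -1 + W (t(W) = W - 1 = -1 + W)
I = 14 (I = 13 - 1*(-1) = 13 + 1 = 14)
-9812 - t(-3)*I*4*(-5) = -9812 - (-1 - 3)*14*4*(-5) = -9812 - (-4*14)*(-20) = -9812 - (-56)*(-20) = -9812 - 1*1120 = -9812 - 1120 = -10932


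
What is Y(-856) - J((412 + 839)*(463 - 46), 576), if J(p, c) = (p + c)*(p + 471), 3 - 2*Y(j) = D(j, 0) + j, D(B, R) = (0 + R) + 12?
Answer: -545365830221/2 ≈ -2.7268e+11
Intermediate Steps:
D(B, R) = 12 + R (D(B, R) = R + 12 = 12 + R)
Y(j) = -9/2 - j/2 (Y(j) = 3/2 - ((12 + 0) + j)/2 = 3/2 - (12 + j)/2 = 3/2 + (-6 - j/2) = -9/2 - j/2)
J(p, c) = (471 + p)*(c + p) (J(p, c) = (c + p)*(471 + p) = (471 + p)*(c + p))
Y(-856) - J((412 + 839)*(463 - 46), 576) = (-9/2 - ½*(-856)) - (((412 + 839)*(463 - 46))² + 471*576 + 471*((412 + 839)*(463 - 46)) + 576*((412 + 839)*(463 - 46))) = (-9/2 + 428) - ((1251*417)² + 271296 + 471*(1251*417) + 576*(1251*417)) = 847/2 - (521667² + 271296 + 471*521667 + 576*521667) = 847/2 - (272136458889 + 271296 + 245705157 + 300480192) = 847/2 - 1*272682915534 = 847/2 - 272682915534 = -545365830221/2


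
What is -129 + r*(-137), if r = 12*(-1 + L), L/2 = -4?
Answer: 14667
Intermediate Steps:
L = -8 (L = 2*(-4) = -8)
r = -108 (r = 12*(-1 - 8) = 12*(-9) = -108)
-129 + r*(-137) = -129 - 108*(-137) = -129 + 14796 = 14667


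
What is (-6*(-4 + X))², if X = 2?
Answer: 144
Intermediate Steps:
(-6*(-4 + X))² = (-6*(-4 + 2))² = (-6*(-2))² = 12² = 144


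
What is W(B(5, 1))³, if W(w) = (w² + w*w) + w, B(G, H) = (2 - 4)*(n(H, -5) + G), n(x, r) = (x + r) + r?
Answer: 2515456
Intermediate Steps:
n(x, r) = x + 2*r (n(x, r) = (r + x) + r = x + 2*r)
B(G, H) = 20 - 2*G - 2*H (B(G, H) = (2 - 4)*((H + 2*(-5)) + G) = -2*((H - 10) + G) = -2*((-10 + H) + G) = -2*(-10 + G + H) = 20 - 2*G - 2*H)
W(w) = w + 2*w² (W(w) = (w² + w²) + w = 2*w² + w = w + 2*w²)
W(B(5, 1))³ = ((20 - 2*5 - 2*1)*(1 + 2*(20 - 2*5 - 2*1)))³ = ((20 - 10 - 2)*(1 + 2*(20 - 10 - 2)))³ = (8*(1 + 2*8))³ = (8*(1 + 16))³ = (8*17)³ = 136³ = 2515456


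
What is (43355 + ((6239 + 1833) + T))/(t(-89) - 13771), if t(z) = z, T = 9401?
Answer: -5069/1155 ≈ -4.3887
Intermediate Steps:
(43355 + ((6239 + 1833) + T))/(t(-89) - 13771) = (43355 + ((6239 + 1833) + 9401))/(-89 - 13771) = (43355 + (8072 + 9401))/(-13860) = (43355 + 17473)*(-1/13860) = 60828*(-1/13860) = -5069/1155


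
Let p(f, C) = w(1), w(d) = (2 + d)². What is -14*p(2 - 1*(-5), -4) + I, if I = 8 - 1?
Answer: -119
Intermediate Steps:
p(f, C) = 9 (p(f, C) = (2 + 1)² = 3² = 9)
I = 7
-14*p(2 - 1*(-5), -4) + I = -14*9 + 7 = -126 + 7 = -119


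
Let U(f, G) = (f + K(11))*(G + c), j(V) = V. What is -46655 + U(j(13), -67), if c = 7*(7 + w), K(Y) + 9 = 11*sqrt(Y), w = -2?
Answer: -46783 - 352*sqrt(11) ≈ -47950.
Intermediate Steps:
K(Y) = -9 + 11*sqrt(Y)
c = 35 (c = 7*(7 - 2) = 7*5 = 35)
U(f, G) = (35 + G)*(-9 + f + 11*sqrt(11)) (U(f, G) = (f + (-9 + 11*sqrt(11)))*(G + 35) = (-9 + f + 11*sqrt(11))*(35 + G) = (35 + G)*(-9 + f + 11*sqrt(11)))
-46655 + U(j(13), -67) = -46655 + (-315 + 35*13 + 385*sqrt(11) - 67*13 - 1*(-67)*(9 - 11*sqrt(11))) = -46655 + (-315 + 455 + 385*sqrt(11) - 871 + (603 - 737*sqrt(11))) = -46655 + (-128 - 352*sqrt(11)) = -46783 - 352*sqrt(11)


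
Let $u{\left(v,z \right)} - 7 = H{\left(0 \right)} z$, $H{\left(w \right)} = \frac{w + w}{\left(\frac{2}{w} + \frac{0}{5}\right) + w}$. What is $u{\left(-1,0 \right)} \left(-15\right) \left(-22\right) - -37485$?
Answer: $39795$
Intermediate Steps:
$H{\left(w \right)} = \frac{2 w}{w + \frac{2}{w}}$ ($H{\left(w \right)} = \frac{2 w}{\left(\frac{2}{w} + 0 \cdot \frac{1}{5}\right) + w} = \frac{2 w}{\left(\frac{2}{w} + 0\right) + w} = \frac{2 w}{\frac{2}{w} + w} = \frac{2 w}{w + \frac{2}{w}}$)
$u{\left(v,z \right)} = 7$ ($u{\left(v,z \right)} = 7 + \frac{2 \cdot 0^{2}}{2 + 0^{2}} z = 7 + 2 \cdot 0 \frac{1}{2 + 0} z = 7 + 2 \cdot 0 \cdot \frac{1}{2} z = 7 + 0 z = 7 + 0 = 7$)
$u{\left(-1,0 \right)} \left(-15\right) \left(-22\right) - -37485 = 7 \left(-15\right) \left(-22\right) - -37485 = \left(-105\right) \left(-22\right) + 37485 = 2310 + 37485 = 39795$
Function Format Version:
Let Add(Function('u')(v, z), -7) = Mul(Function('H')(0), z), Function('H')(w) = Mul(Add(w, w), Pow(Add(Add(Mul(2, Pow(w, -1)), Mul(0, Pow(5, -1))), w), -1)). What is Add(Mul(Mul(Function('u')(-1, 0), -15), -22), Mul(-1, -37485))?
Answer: 39795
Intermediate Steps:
Function('H')(w) = Mul(2, w, Pow(Add(w, Mul(2, Pow(w, -1))), -1)) (Function('H')(w) = Mul(Mul(2, w), Pow(Add(Add(Mul(2, Pow(w, -1)), Mul(0, Rational(1, 5))), w), -1)) = Mul(Mul(2, w), Pow(Add(Add(Mul(2, Pow(w, -1)), 0), w), -1)) = Mul(Mul(2, w), Pow(Add(Mul(2, Pow(w, -1)), w), -1)) = Mul(Mul(2, w), Pow(Add(w, Mul(2, Pow(w, -1))), -1)) = Mul(2, w, Pow(Add(w, Mul(2, Pow(w, -1))), -1)))
Function('u')(v, z) = 7 (Function('u')(v, z) = Add(7, Mul(Mul(2, Pow(0, 2), Pow(Add(2, Pow(0, 2)), -1)), z)) = Add(7, Mul(Mul(2, 0, Pow(Add(2, 0), -1)), z)) = Add(7, Mul(Mul(2, 0, Pow(2, -1)), z)) = Add(7, Mul(Mul(2, 0, Rational(1, 2)), z)) = Add(7, Mul(0, z)) = Add(7, 0) = 7)
Add(Mul(Mul(Function('u')(-1, 0), -15), -22), Mul(-1, -37485)) = Add(Mul(Mul(7, -15), -22), Mul(-1, -37485)) = Add(Mul(-105, -22), 37485) = Add(2310, 37485) = 39795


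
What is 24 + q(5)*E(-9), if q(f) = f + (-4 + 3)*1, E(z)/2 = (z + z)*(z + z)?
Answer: 2616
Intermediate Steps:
E(z) = 8*z**2 (E(z) = 2*((z + z)*(z + z)) = 2*((2*z)*(2*z)) = 2*(4*z**2) = 8*z**2)
q(f) = -1 + f (q(f) = f - 1*1 = f - 1 = -1 + f)
24 + q(5)*E(-9) = 24 + (-1 + 5)*(8*(-9)**2) = 24 + 4*(8*81) = 24 + 4*648 = 24 + 2592 = 2616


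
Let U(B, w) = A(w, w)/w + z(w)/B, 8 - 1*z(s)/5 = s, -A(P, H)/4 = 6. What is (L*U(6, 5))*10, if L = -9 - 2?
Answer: 253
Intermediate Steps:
A(P, H) = -24 (A(P, H) = -4*6 = -24)
L = -11
z(s) = 40 - 5*s
U(B, w) = -24/w + (40 - 5*w)/B
(L*U(6, 5))*10 = -11*(-24/5 + 40/6 - 5*5/6)*10 = -11*(-24*⅕ + 40*(⅙) - 5*5*⅙)*10 = -11*(-24/5 + 20/3 - 25/6)*10 = -11*(-23/10)*10 = (253/10)*10 = 253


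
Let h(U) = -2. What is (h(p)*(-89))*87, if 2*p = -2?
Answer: 15486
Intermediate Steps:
p = -1 (p = (½)*(-2) = -1)
(h(p)*(-89))*87 = -2*(-89)*87 = 178*87 = 15486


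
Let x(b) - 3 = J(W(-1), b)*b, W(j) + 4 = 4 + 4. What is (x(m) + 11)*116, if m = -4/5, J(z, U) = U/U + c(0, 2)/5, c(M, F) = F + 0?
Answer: 37352/25 ≈ 1494.1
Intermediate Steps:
c(M, F) = F
W(j) = 4 (W(j) = -4 + (4 + 4) = -4 + 8 = 4)
J(z, U) = 7/5 (J(z, U) = U/U + 2/5 = 1 + 2*(⅕) = 1 + ⅖ = 7/5)
m = -⅘ (m = -4*⅕ = -⅘ ≈ -0.80000)
x(b) = 3 + 7*b/5
(x(m) + 11)*116 = ((3 + (7/5)*(-⅘)) + 11)*116 = ((3 - 28/25) + 11)*116 = (47/25 + 11)*116 = (322/25)*116 = 37352/25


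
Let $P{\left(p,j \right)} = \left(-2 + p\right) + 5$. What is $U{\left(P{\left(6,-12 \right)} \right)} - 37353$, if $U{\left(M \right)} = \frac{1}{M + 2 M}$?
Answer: $- \frac{1008530}{27} \approx -37353.0$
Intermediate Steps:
$P{\left(p,j \right)} = 3 + p$
$U{\left(M \right)} = \frac{1}{3 M}$
$U{\left(P{\left(6,-12 \right)} \right)} - 37353 = \frac{1}{3 \left(3 + 6\right)} - 37353 = \frac{1}{3 \cdot 9} - 37353 = \frac{1}{3} \cdot \frac{1}{9} - 37353 = \frac{1}{27} - 37353 = - \frac{1008530}{27}$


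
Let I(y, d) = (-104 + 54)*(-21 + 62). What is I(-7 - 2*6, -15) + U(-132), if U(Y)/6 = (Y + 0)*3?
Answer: -4426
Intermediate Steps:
I(y, d) = -2050 (I(y, d) = -50*41 = -2050)
U(Y) = 18*Y (U(Y) = 6*((Y + 0)*3) = 6*(Y*3) = 6*(3*Y) = 18*Y)
I(-7 - 2*6, -15) + U(-132) = -2050 + 18*(-132) = -2050 - 2376 = -4426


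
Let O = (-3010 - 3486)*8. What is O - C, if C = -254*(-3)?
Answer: -52730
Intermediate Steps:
O = -51968 (O = -6496*8 = -51968)
C = 762
O - C = -51968 - 1*762 = -51968 - 762 = -52730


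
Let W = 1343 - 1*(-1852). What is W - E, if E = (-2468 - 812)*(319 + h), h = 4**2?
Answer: 1101995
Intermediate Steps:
h = 16
E = -1098800 (E = (-2468 - 812)*(319 + 16) = -3280*335 = -1098800)
W = 3195 (W = 1343 + 1852 = 3195)
W - E = 3195 - 1*(-1098800) = 3195 + 1098800 = 1101995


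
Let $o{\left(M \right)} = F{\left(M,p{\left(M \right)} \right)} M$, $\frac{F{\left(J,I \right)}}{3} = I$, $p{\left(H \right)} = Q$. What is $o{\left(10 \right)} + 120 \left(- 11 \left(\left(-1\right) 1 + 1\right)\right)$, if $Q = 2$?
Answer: $60$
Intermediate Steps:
$p{\left(H \right)} = 2$
$F{\left(J,I \right)} = 3 I$
$o{\left(M \right)} = 6 M$ ($o{\left(M \right)} = 3 \cdot 2 M = 6 M$)
$o{\left(10 \right)} + 120 \left(- 11 \left(\left(-1\right) 1 + 1\right)\right) = 6 \cdot 10 + 120 \left(- 11 \left(\left(-1\right) 1 + 1\right)\right) = 60 + 120 \left(- 11 \left(-1 + 1\right)\right) = 60 + 120 \left(\left(-11\right) 0\right) = 60 + 120 \cdot 0 = 60 + 0 = 60$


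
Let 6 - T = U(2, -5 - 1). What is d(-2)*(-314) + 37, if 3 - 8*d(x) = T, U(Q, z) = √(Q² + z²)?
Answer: 619/4 - 157*√10/2 ≈ -93.489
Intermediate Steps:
T = 6 - 2*√10 (T = 6 - √(2² + (-5 - 1)²) = 6 - √(4 + (-6)²) = 6 - √(4 + 36) = 6 - √40 = 6 - 2*√10 ≈ -0.32456)
d(x) = -3/8 + √10/4 (d(x) = 3/8 - (6 - 2*√10)/8 = 3/8 + (-¾ + √10/4) = -3/8 + √10/4)
d(-2)*(-314) + 37 = (-3/8 + √10/4)*(-314) + 37 = (471/4 - 157*√10/2) + 37 = 619/4 - 157*√10/2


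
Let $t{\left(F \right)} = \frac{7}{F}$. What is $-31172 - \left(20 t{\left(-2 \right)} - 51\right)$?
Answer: $-31051$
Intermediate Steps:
$-31172 - \left(20 t{\left(-2 \right)} - 51\right) = -31172 - \left(20 \frac{7}{-2} - 51\right) = -31172 - \left(20 \cdot 7 \left(- \frac{1}{2}\right) - 51\right) = -31172 - \left(20 \left(- \frac{7}{2}\right) - 51\right) = -31172 - \left(-70 - 51\right) = -31172 - -121 = -31172 + 121 = -31051$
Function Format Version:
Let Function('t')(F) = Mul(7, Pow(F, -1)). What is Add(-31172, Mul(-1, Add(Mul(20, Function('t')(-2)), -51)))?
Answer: -31051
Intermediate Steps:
Add(-31172, Mul(-1, Add(Mul(20, Function('t')(-2)), -51))) = Add(-31172, Mul(-1, Add(Mul(20, Mul(7, Pow(-2, -1))), -51))) = Add(-31172, Mul(-1, Add(Mul(20, Mul(7, Rational(-1, 2))), -51))) = Add(-31172, Mul(-1, Add(Mul(20, Rational(-7, 2)), -51))) = Add(-31172, Mul(-1, Add(-70, -51))) = Add(-31172, Mul(-1, -121)) = Add(-31172, 121) = -31051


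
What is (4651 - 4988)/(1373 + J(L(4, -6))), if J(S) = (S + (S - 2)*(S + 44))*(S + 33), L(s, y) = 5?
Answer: -337/7149 ≈ -0.047139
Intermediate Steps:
J(S) = (33 + S)*(S + (-2 + S)*(44 + S)) (J(S) = (S + (-2 + S)*(44 + S))*(33 + S) = (33 + S)*(S + (-2 + S)*(44 + S)))
(4651 - 4988)/(1373 + J(L(4, -6))) = (4651 - 4988)/(1373 + (-2904 + 5**3 + 76*5**2 + 1331*5)) = -337/(1373 + (-2904 + 125 + 76*25 + 6655)) = -337/(1373 + (-2904 + 125 + 1900 + 6655)) = -337/(1373 + 5776) = -337/7149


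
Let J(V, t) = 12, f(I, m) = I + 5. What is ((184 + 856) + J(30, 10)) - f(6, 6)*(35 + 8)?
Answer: 579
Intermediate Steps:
f(I, m) = 5 + I
((184 + 856) + J(30, 10)) - f(6, 6)*(35 + 8) = ((184 + 856) + 12) - (5 + 6)*(35 + 8) = (1040 + 12) - 11*43 = 1052 - 1*473 = 1052 - 473 = 579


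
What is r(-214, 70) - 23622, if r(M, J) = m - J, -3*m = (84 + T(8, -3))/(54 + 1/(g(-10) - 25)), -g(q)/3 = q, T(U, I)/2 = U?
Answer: -19262096/813 ≈ -23693.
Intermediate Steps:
T(U, I) = 2*U
g(q) = -3*q
m = -500/813 (m = -(84 + 2*8)/(3*(54 + 1/(-3*(-10) - 25))) = -(84 + 16)/(3*(54 + 1/(30 - 25))) = -100/(3*(54 + 1/5)) = -100/(3*(54 + ⅕)) = -100/(3*271/5) = -100*5/(3*271) = -⅓*500/271 = -500/813 ≈ -0.61501)
r(M, J) = -500/813 - J
r(-214, 70) - 23622 = (-500/813 - 1*70) - 23622 = (-500/813 - 70) - 23622 = -57410/813 - 23622 = -19262096/813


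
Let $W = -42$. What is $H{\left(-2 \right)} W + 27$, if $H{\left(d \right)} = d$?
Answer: $111$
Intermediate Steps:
$H{\left(-2 \right)} W + 27 = \left(-2\right) \left(-42\right) + 27 = 84 + 27 = 111$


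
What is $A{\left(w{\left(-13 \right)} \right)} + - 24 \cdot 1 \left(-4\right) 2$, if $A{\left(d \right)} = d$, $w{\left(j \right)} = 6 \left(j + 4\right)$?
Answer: $138$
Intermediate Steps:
$w{\left(j \right)} = 24 + 6 j$ ($w{\left(j \right)} = 6 \left(4 + j\right) = 24 + 6 j$)
$A{\left(w{\left(-13 \right)} \right)} + - 24 \cdot 1 \left(-4\right) 2 = \left(24 + 6 \left(-13\right)\right) + - 24 \cdot 1 \left(-4\right) 2 = \left(24 - 78\right) + \left(-24\right) \left(-4\right) 2 = -54 + 96 \cdot 2 = -54 + 192 = 138$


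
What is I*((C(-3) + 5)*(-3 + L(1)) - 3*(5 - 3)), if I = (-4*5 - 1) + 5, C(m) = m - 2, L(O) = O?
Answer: 96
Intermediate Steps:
C(m) = -2 + m
I = -16 (I = (-20 - 1) + 5 = -21 + 5 = -16)
I*((C(-3) + 5)*(-3 + L(1)) - 3*(5 - 3)) = -16*(((-2 - 3) + 5)*(-3 + 1) - 3*(5 - 3)) = -16*((-5 + 5)*(-2) - 3*2) = -16*(0*(-2) - 6) = -16*(0 - 6) = -16*(-6) = 96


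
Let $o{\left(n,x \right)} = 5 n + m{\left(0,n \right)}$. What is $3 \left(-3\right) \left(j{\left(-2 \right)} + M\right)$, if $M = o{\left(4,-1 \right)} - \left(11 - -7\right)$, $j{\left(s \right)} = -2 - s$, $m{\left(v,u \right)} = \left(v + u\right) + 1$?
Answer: $-63$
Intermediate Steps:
$m{\left(v,u \right)} = 1 + u + v$ ($m{\left(v,u \right)} = \left(u + v\right) + 1 = 1 + u + v$)
$o{\left(n,x \right)} = 1 + 6 n$ ($o{\left(n,x \right)} = 5 n + \left(1 + n + 0\right) = 5 n + \left(1 + n\right) = 1 + 6 n$)
$M = 7$ ($M = \left(1 + 6 \cdot 4\right) - \left(11 - -7\right) = \left(1 + 24\right) - \left(11 + 7\right) = 25 - 18 = 7$)
$3 \left(-3\right) \left(j{\left(-2 \right)} + M\right) = 3 \left(-3\right) \left(\left(-2 - -2\right) + 7\right) = - 9 \left(\left(-2 + 2\right) + 7\right) = - 9 \left(0 + 7\right) = \left(-9\right) 7 = -63$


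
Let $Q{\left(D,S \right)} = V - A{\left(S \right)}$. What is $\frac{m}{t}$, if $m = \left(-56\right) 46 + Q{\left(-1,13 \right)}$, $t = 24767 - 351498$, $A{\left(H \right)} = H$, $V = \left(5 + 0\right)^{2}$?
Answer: $\frac{2564}{326731} \approx 0.0078474$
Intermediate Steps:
$V = 25$ ($V = 5^{2} = 25$)
$Q{\left(D,S \right)} = 25 - S$
$t = -326731$ ($t = 24767 - 351498 = -326731$)
$m = -2564$ ($m = \left(-56\right) 46 + \left(25 - 13\right) = -2576 + \left(25 - 13\right) = -2576 + 12 = -2564$)
$\frac{m}{t} = - \frac{2564}{-326731} = \left(-2564\right) \left(- \frac{1}{326731}\right) = \frac{2564}{326731}$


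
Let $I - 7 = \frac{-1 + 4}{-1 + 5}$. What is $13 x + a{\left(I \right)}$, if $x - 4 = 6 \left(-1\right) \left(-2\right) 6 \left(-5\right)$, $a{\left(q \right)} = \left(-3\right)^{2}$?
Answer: $-4619$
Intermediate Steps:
$I = \frac{31}{4}$ ($I = 7 + \frac{-1 + 4}{-1 + 5} = 7 + \frac{3}{4} = \frac{31}{4} \approx 7.75$)
$a{\left(q \right)} = 9$
$x = -356$ ($x = 4 + 6 \left(-1\right) \left(-2\right) 6 \left(-5\right) = 4 + \left(-6\right) \left(-2\right) 6 \left(-5\right) = 4 + 12 \cdot 6 \left(-5\right) = 4 + 72 \left(-5\right) = 4 - 360 = -356$)
$13 x + a{\left(I \right)} = 13 \left(-356\right) + 9 = -4628 + 9 = -4619$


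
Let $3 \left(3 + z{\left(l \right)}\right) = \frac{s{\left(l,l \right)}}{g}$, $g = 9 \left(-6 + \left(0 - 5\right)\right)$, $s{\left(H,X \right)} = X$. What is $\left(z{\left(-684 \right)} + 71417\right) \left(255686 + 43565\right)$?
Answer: $\frac{705256203238}{33} \approx 2.1371 \cdot 10^{10}$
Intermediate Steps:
$g = -99$ ($g = 9 \left(-6 - 5\right) = 9 \left(-11\right) = -99$)
$z{\left(l \right)} = -3 - \frac{l}{297}$ ($z{\left(l \right)} = -3 + \frac{l \frac{1}{-99}}{3} = -3 + \frac{l \left(- \frac{1}{99}\right)}{3} = -3 + \frac{\left(- \frac{1}{99}\right) l}{3} = -3 - \frac{l}{297}$)
$\left(z{\left(-684 \right)} + 71417\right) \left(255686 + 43565\right) = \left(\left(-3 - - \frac{76}{33}\right) + 71417\right) \left(255686 + 43565\right) = \left(\left(-3 + \frac{76}{33}\right) + 71417\right) 299251 = \left(- \frac{23}{33} + 71417\right) 299251 = \frac{2356738}{33} \cdot 299251 = \frac{705256203238}{33}$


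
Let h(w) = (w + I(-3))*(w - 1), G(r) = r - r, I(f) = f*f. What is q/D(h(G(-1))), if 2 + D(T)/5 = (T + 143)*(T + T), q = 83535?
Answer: -16707/2414 ≈ -6.9209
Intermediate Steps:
I(f) = f²
G(r) = 0
h(w) = (-1 + w)*(9 + w) (h(w) = (w + (-3)²)*(w - 1) = (w + 9)*(-1 + w) = (9 + w)*(-1 + w) = (-1 + w)*(9 + w))
D(T) = -10 + 10*T*(143 + T) (D(T) = -10 + 5*((T + 143)*(T + T)) = -10 + 5*((143 + T)*(2*T)) = -10 + 5*(2*T*(143 + T)) = -10 + 10*T*(143 + T))
q/D(h(G(-1))) = 83535/(-10 + 10*(-9 + 0² + 8*0)² + 1430*(-9 + 0² + 8*0)) = 83535/(-10 + 10*(-9 + 0 + 0)² + 1430*(-9 + 0 + 0)) = 83535/(-10 + 10*(-9)² + 1430*(-9)) = 83535/(-10 + 10*81 - 12870) = 83535/(-10 + 810 - 12870) = 83535/(-12070) = 83535*(-1/12070) = -16707/2414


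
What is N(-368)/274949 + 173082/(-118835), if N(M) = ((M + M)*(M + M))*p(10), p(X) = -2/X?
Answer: -12092642330/6534712883 ≈ -1.8505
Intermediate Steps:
N(M) = -4*M²/5 (N(M) = ((M + M)*(M + M))*(-2/10) = ((2*M)*(2*M))*(-2*⅒) = (4*M²)*(-⅕) = -4*M²/5)
N(-368)/274949 + 173082/(-118835) = -⅘*(-368)²/274949 + 173082/(-118835) = -⅘*135424*(1/274949) + 173082*(-1/118835) = -541696/5*1/274949 - 173082/118835 = -541696/1374745 - 173082/118835 = -12092642330/6534712883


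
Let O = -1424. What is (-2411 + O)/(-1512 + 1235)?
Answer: 3835/277 ≈ 13.845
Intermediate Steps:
(-2411 + O)/(-1512 + 1235) = (-2411 - 1424)/(-1512 + 1235) = -3835/(-277) = -3835*(-1/277) = 3835/277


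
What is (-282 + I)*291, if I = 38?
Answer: -71004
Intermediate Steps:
(-282 + I)*291 = (-282 + 38)*291 = -244*291 = -71004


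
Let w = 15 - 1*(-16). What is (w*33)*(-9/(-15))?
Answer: 3069/5 ≈ 613.80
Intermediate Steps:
w = 31 (w = 15 + 16 = 31)
(w*33)*(-9/(-15)) = (31*33)*(-9/(-15)) = 1023*(-9*(-1/15)) = 1023*(⅗) = 3069/5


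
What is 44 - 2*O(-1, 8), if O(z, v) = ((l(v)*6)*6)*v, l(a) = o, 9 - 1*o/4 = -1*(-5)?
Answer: -9172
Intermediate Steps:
o = 16 (o = 36 - (-4)*(-5) = 36 - 4*5 = 36 - 20 = 16)
l(a) = 16
O(z, v) = 576*v (O(z, v) = ((16*6)*6)*v = (96*6)*v = 576*v)
44 - 2*O(-1, 8) = 44 - 1152*8 = 44 - 2*4608 = 44 - 9216 = -9172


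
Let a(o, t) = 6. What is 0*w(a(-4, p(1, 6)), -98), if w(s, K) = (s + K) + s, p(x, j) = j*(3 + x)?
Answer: 0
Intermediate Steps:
w(s, K) = K + 2*s (w(s, K) = (K + s) + s = K + 2*s)
0*w(a(-4, p(1, 6)), -98) = 0*(-98 + 2*6) = 0*(-98 + 12) = 0*(-86) = 0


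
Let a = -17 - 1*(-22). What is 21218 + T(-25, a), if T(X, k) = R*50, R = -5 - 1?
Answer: 20918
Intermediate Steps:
R = -6
a = 5 (a = -17 + 22 = 5)
T(X, k) = -300 (T(X, k) = -6*50 = -300)
21218 + T(-25, a) = 21218 - 300 = 20918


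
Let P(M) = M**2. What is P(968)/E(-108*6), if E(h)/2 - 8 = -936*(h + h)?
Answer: 58564/151633 ≈ 0.38622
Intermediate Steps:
E(h) = 16 - 3744*h (E(h) = 16 + 2*(-936*(h + h)) = 16 + 2*(-1872*h) = 16 - 3744*h)
P(968)/E(-108*6) = 968**2/(16 - (-404352)*6) = 937024/(16 - 3744*(-648)) = 937024/(16 + 2426112) = 937024/2426128 = 937024*(1/2426128) = 58564/151633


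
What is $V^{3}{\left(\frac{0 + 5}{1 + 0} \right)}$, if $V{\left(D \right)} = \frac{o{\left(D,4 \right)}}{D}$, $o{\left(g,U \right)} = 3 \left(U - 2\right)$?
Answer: $\frac{216}{125} \approx 1.728$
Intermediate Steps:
$o{\left(g,U \right)} = -6 + 3 U$ ($o{\left(g,U \right)} = 3 \left(-2 + U\right) = -6 + 3 U$)
$V{\left(D \right)} = \frac{6}{D}$ ($V{\left(D \right)} = \frac{-6 + 3 \cdot 4}{D} = \frac{-6 + 12}{D} = \frac{6}{D}$)
$V^{3}{\left(\frac{0 + 5}{1 + 0} \right)} = \left(\frac{6}{\left(0 + 5\right) \frac{1}{1 + 0}}\right)^{3} = \left(\frac{6}{5 \cdot 1^{-1}}\right)^{3} = \left(\frac{6}{5 \cdot 1}\right)^{3} = \left(\frac{6}{5}\right)^{3} = \frac{216}{125}$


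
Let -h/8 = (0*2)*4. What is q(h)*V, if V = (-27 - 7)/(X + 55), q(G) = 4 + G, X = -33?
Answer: -68/11 ≈ -6.1818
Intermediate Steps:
h = 0 (h = -8*0*2*4 = -0*4 = -8*0 = 0)
V = -17/11 (V = (-27 - 7)/(-33 + 55) = -34/22 = -34*1/22 = -17/11 ≈ -1.5455)
q(h)*V = (4 + 0)*(-17/11) = 4*(-17/11) = -68/11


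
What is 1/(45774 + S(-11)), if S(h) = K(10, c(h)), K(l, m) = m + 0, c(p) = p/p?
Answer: 1/45775 ≈ 2.1846e-5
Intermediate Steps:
c(p) = 1
K(l, m) = m
S(h) = 1
1/(45774 + S(-11)) = 1/(45774 + 1) = 1/45775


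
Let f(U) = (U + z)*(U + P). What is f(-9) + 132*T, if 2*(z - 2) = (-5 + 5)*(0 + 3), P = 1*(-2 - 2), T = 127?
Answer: 16855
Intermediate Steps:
P = -4 (P = 1*(-4) = -4)
z = 2 (z = 2 + ((-5 + 5)*(0 + 3))/2 = 2 + (0*3)/2 = 2 + (1/2)*0 = 2 + 0 = 2)
f(U) = (-4 + U)*(2 + U) (f(U) = (U + 2)*(U - 4) = (2 + U)*(-4 + U) = (-4 + U)*(2 + U))
f(-9) + 132*T = (-8 + (-9)**2 - 2*(-9)) + 132*127 = (-8 + 81 + 18) + 16764 = 91 + 16764 = 16855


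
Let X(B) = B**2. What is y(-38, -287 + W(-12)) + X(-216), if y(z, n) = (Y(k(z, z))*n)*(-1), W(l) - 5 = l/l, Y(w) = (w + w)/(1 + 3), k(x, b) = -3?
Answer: 92469/2 ≈ 46235.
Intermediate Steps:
Y(w) = w/2 (Y(w) = (2*w)/4 = (2*w)*(1/4) = w/2)
W(l) = 6 (W(l) = 5 + l/l = 5 + 1 = 6)
y(z, n) = 3*n/2 (y(z, n) = (((1/2)*(-3))*n)*(-1) = -3*n/2*(-1) = 3*n/2)
y(-38, -287 + W(-12)) + X(-216) = 3*(-287 + 6)/2 + (-216)**2 = (3/2)*(-281) + 46656 = -843/2 + 46656 = 92469/2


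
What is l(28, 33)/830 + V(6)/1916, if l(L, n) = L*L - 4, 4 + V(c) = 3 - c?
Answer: 148867/159028 ≈ 0.93611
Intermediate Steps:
V(c) = -1 - c (V(c) = -4 + (3 - c) = -1 - c)
l(L, n) = -4 + L² (l(L, n) = L² - 4 = -4 + L²)
l(28, 33)/830 + V(6)/1916 = (-4 + 28²)/830 + (-1 - 1*6)/1916 = (-4 + 784)*(1/830) + (-1 - 6)*(1/1916) = 780*(1/830) - 7*1/1916 = 78/83 - 7/1916 = 148867/159028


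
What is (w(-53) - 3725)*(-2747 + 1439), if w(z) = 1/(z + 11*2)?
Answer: 151042608/31 ≈ 4.8723e+6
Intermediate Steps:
w(z) = 1/(22 + z) (w(z) = 1/(z + 22) = 1/(22 + z))
(w(-53) - 3725)*(-2747 + 1439) = (1/(22 - 53) - 3725)*(-2747 + 1439) = (1/(-31) - 3725)*(-1308) = (-1/31 - 3725)*(-1308) = -115476/31*(-1308) = 151042608/31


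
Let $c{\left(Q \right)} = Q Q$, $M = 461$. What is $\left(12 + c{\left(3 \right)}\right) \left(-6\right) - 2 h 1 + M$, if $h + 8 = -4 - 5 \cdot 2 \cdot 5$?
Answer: $-15163$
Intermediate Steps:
$c{\left(Q \right)} = Q^{2}$
$h = -62$ ($h = -8 - \left(4 + 5 \cdot 2 \cdot 5\right) = -8 - \left(4 + 10 \cdot 5\right) = -8 - 54 = -62$)
$\left(12 + c{\left(3 \right)}\right) \left(-6\right) - 2 h 1 + M = \left(12 + 3^{2}\right) \left(-6\right) \left(-2\right) \left(-62\right) 1 + 461 = \left(12 + 9\right) \left(-6\right) 124 \cdot 1 + 461 = 21 \left(-6\right) 124 + 461 = \left(-126\right) 124 + 461 = -15624 + 461 = -15163$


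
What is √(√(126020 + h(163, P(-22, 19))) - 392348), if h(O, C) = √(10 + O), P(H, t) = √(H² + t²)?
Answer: √(-392348 + √(126020 + √173)) ≈ 626.09*I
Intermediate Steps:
√(√(126020 + h(163, P(-22, 19))) - 392348) = √(√(126020 + √(10 + 163)) - 392348) = √(√(126020 + √173) - 392348) = √(-392348 + √(126020 + √173))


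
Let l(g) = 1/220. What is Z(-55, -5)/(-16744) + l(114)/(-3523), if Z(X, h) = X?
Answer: 819453/249569320 ≈ 0.0032835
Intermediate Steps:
l(g) = 1/220
Z(-55, -5)/(-16744) + l(114)/(-3523) = -55/(-16744) + (1/220)/(-3523) = -55*(-1/16744) + (1/220)*(-1/3523) = 55/16744 - 1/775060 = 819453/249569320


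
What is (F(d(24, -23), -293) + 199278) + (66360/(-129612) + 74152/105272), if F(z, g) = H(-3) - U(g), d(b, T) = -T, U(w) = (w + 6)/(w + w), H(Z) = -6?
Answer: 2371002765640187/11898341482 ≈ 1.9927e+5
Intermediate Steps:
U(w) = (6 + w)/(2*w) (U(w) = (6 + w)/((2*w)) = (6 + w)*(1/(2*w)) = (6 + w)/(2*w))
F(z, g) = -6 - (6 + g)/(2*g)
(F(d(24, -23), -293) + 199278) + (66360/(-129612) + 74152/105272) = ((-13/2 - 3/(-293)) + 199278) + (66360/(-129612) + 74152/105272) = ((-13/2 - 3*(-1/293)) + 199278) + (66360*(-1/129612) + 74152*(1/105272)) = ((-13/2 + 3/293) + 199278) + (-790/1543 + 9269/13159) = (-3803/586 + 199278) + 3906457/20304337 = 116773105/586 + 3906457/20304337 = 2371002765640187/11898341482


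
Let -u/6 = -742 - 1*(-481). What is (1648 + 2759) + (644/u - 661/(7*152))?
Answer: 3671349629/833112 ≈ 4406.8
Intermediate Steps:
u = 1566 (u = -6*(-742 - 1*(-481)) = -6*(-742 + 481) = -6*(-261) = 1566)
(1648 + 2759) + (644/u - 661/(7*152)) = (1648 + 2759) + (644/1566 - 661/(7*152)) = 4407 + (644*(1/1566) - 661/1064) = 4407 + (322/783 - 661*1/1064) = 4407 + (322/783 - 661/1064) = 4407 - 174955/833112 = 3671349629/833112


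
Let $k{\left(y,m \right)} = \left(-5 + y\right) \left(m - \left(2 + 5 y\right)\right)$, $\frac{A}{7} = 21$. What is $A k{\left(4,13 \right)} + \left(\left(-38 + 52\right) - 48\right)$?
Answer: $1289$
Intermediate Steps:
$A = 147$ ($A = 7 \cdot 21 = 147$)
$k{\left(y,m \right)} = \left(-5 + y\right) \left(-2 + m - 5 y\right)$ ($k{\left(y,m \right)} = \left(-5 + y\right) \left(m - \left(2 + 5 y\right)\right) = \left(-5 + y\right) \left(-2 + m - 5 y\right)$)
$A k{\left(4,13 \right)} + \left(\left(-38 + 52\right) - 48\right) = 147 \left(10 - 65 - 5 \cdot 4^{2} + 23 \cdot 4 + 13 \cdot 4\right) + \left(\left(-38 + 52\right) - 48\right) = 147 \left(10 - 65 - 80 + 92 + 52\right) + \left(14 - 48\right) = 147 \left(10 - 65 - 80 + 92 + 52\right) - 34 = 147 \cdot 9 - 34 = 1323 - 34 = 1289$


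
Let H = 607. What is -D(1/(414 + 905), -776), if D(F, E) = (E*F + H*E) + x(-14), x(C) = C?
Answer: 621310450/1319 ≈ 4.7105e+5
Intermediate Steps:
D(F, E) = -14 + 607*E + E*F (D(F, E) = (E*F + 607*E) - 14 = (607*E + E*F) - 14 = -14 + 607*E + E*F)
-D(1/(414 + 905), -776) = -(-14 + 607*(-776) - 776/(414 + 905)) = -(-14 - 471032 - 776/1319) = -1*(-621310450/1319) = 621310450/1319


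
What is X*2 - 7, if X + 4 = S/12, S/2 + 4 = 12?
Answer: -37/3 ≈ -12.333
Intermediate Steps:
S = 16 (S = -8 + 2*12 = -8 + 24 = 16)
X = -8/3 (X = -4 + 16/12 = -4 + 16*(1/12) = -4 + 4/3 = -8/3 ≈ -2.6667)
X*2 - 7 = -8/3*2 - 7 = -16/3 - 7 = -37/3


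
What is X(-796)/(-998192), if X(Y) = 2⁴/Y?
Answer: 1/49660052 ≈ 2.0137e-8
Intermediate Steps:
X(Y) = 16/Y
X(-796)/(-998192) = (16/(-796))/(-998192) = (16*(-1/796))*(-1/998192) = -4/199*(-1/998192) = 1/49660052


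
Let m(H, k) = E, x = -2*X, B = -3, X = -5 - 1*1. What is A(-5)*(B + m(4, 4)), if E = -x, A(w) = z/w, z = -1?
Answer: -3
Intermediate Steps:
X = -6 (X = -5 - 1 = -6)
x = 12 (x = -2*(-6) = 12)
A(w) = -1/w
E = -12 (E = -1*12 = -12)
m(H, k) = -12
A(-5)*(B + m(4, 4)) = (-1/(-5))*(-3 - 12) = -1*(-1/5)*(-15) = (1/5)*(-15) = -3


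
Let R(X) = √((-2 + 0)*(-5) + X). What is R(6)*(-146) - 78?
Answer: -662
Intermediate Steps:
R(X) = √(10 + X) (R(X) = √(-2*(-5) + X) = √(10 + X))
R(6)*(-146) - 78 = √(10 + 6)*(-146) - 78 = √16*(-146) - 78 = 4*(-146) - 78 = -584 - 78 = -662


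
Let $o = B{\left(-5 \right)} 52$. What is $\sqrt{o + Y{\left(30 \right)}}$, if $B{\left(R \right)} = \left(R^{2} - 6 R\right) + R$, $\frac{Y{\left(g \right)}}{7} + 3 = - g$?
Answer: $\sqrt{2369} \approx 48.672$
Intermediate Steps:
$Y{\left(g \right)} = -21 - 7 g$ ($Y{\left(g \right)} = -21 + 7 \left(- g\right) = -21 - 7 g$)
$B{\left(R \right)} = R^{2} - 5 R$
$o = 2600$ ($o = - 5 \left(-5 - 5\right) 52 = \left(-5\right) \left(-10\right) 52 = 50 \cdot 52 = 2600$)
$\sqrt{o + Y{\left(30 \right)}} = \sqrt{2600 - 231} = \sqrt{2369}$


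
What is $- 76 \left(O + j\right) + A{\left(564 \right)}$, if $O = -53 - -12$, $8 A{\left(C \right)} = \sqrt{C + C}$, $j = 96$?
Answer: $-4180 + \frac{\sqrt{282}}{4} \approx -4175.8$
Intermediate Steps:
$A{\left(C \right)} = \frac{\sqrt{2} \sqrt{C}}{8}$ ($A{\left(C \right)} = \frac{\sqrt{C + C}}{8} = \frac{\sqrt{2 C}}{8} = \frac{\sqrt{2} \sqrt{C}}{8}$)
$O = -41$ ($O = -53 + 12 = -41$)
$- 76 \left(O + j\right) + A{\left(564 \right)} = - 76 \left(-41 + 96\right) + \frac{\sqrt{2} \sqrt{564}}{8} = \left(-76\right) 55 + \frac{\sqrt{2} \cdot 2 \sqrt{141}}{8} = -4180 + \frac{\sqrt{282}}{4}$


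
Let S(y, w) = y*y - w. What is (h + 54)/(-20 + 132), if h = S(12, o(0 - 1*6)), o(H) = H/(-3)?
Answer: 7/4 ≈ 1.7500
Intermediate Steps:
o(H) = -H/3 (o(H) = H*(-⅓) = -H/3)
S(y, w) = y² - w
h = 142 (h = 12² - (-1)*(0 - 1*6)/3 = 144 - (-1)*(0 - 6)/3 = 144 - (-1)*(-6)/3 = 144 - 1*2 = 144 - 2 = 142)
(h + 54)/(-20 + 132) = (142 + 54)/(-20 + 132) = 196/112 = 196*(1/112) = 7/4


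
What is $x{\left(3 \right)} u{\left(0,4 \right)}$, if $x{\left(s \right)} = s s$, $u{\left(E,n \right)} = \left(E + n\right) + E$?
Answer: $36$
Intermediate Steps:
$u{\left(E,n \right)} = n + 2 E$
$x{\left(s \right)} = s^{2}$
$x{\left(3 \right)} u{\left(0,4 \right)} = 3^{2} \left(4 + 2 \cdot 0\right) = 9 \left(4 + 0\right) = 9 \cdot 4 = 36$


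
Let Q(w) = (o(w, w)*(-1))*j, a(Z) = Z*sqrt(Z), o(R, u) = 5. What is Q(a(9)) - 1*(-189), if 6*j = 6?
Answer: 184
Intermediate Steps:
j = 1 (j = (1/6)*6 = 1)
a(Z) = Z**(3/2)
Q(w) = -5 (Q(w) = (5*(-1))*1 = -5*1 = -5)
Q(a(9)) - 1*(-189) = -5 - 1*(-189) = -5 + 189 = 184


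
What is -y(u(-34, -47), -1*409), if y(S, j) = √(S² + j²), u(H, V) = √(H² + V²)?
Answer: -√170646 ≈ -413.09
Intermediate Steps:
-y(u(-34, -47), -1*409) = -√((√((-34)² + (-47)²))² + (-1*409)²) = -√((√(1156 + 2209))² + (-409)²) = -√((√3365)² + 167281) = -√(3365 + 167281) = -√170646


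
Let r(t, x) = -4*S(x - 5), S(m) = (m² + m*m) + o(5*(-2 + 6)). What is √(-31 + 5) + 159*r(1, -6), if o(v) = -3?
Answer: -152004 + I*√26 ≈ -1.52e+5 + 5.099*I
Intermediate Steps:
S(m) = -3 + 2*m² (S(m) = (m² + m*m) - 3 = (m² + m²) - 3 = 2*m² - 3 = -3 + 2*m²)
r(t, x) = 12 - 8*(-5 + x)² (r(t, x) = -4*(-3 + 2*(x - 5)²) = -4*(-3 + 2*(-5 + x)²) = 12 - 8*(-5 + x)²)
√(-31 + 5) + 159*r(1, -6) = √(-31 + 5) + 159*(12 - 8*(-5 - 6)²) = √(-26) + 159*(12 - 8*(-11)²) = I*√26 + 159*(12 - 8*121) = I*√26 + 159*(12 - 968) = I*√26 + 159*(-956) = I*√26 - 152004 = -152004 + I*√26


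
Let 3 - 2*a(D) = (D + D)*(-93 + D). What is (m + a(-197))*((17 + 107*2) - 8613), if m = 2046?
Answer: 461701515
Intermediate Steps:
a(D) = 3/2 - D*(-93 + D) (a(D) = 3/2 - (D + D)*(-93 + D)/2 = 3/2 - 2*D*(-93 + D)/2 = 3/2 - D*(-93 + D))
(m + a(-197))*((17 + 107*2) - 8613) = (2046 + (3/2 - 1*(-197)² + 93*(-197)))*((17 + 107*2) - 8613) = (2046 + (3/2 - 1*38809 - 18321))*((17 + 214) - 8613) = (2046 + (3/2 - 38809 - 18321))*(231 - 8613) = (2046 - 114257/2)*(-8382) = -110165/2*(-8382) = 461701515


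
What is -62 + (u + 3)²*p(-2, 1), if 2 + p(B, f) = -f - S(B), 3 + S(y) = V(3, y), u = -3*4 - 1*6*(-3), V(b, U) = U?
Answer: 100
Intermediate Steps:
u = 6 (u = -12 - 6*(-3) = -12 + 18 = 6)
S(y) = -3 + y
p(B, f) = 1 - B - f (p(B, f) = -2 + (-f - (-3 + B)) = -2 + (-f + (3 - B)) = -2 + (3 - B - f) = 1 - B - f)
-62 + (u + 3)²*p(-2, 1) = -62 + (6 + 3)²*(1 - 1*(-2) - 1*1) = -62 + 9²*(1 + 2 - 1) = -62 + 81*2 = -62 + 162 = 100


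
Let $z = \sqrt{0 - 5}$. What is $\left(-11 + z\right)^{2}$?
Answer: $\left(11 - i \sqrt{5}\right)^{2} \approx 116.0 - 49.193 i$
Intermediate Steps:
$z = i \sqrt{5}$ ($z = \sqrt{-5} = i \sqrt{5} \approx 2.2361 i$)
$\left(-11 + z\right)^{2} = \left(-11 + i \sqrt{5}\right)^{2}$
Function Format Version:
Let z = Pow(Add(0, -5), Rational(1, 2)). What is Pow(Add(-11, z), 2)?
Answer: Pow(Add(11, Mul(-1, I, Pow(5, Rational(1, 2)))), 2) ≈ Add(116.00, Mul(-49.193, I))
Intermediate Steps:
z = Mul(I, Pow(5, Rational(1, 2))) (z = Pow(-5, Rational(1, 2)) = Mul(I, Pow(5, Rational(1, 2))) ≈ Mul(2.2361, I))
Pow(Add(-11, z), 2) = Pow(Add(-11, Mul(I, Pow(5, Rational(1, 2)))), 2)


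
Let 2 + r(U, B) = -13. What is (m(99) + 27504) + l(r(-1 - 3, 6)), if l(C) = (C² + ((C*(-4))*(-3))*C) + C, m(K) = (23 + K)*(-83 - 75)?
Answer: 11138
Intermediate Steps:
m(K) = -3634 - 158*K (m(K) = (23 + K)*(-158) = -3634 - 158*K)
r(U, B) = -15 (r(U, B) = -2 - 13 = -15)
l(C) = C + 13*C² (l(C) = (C² + (-4*C*(-3))*C) + C = (C² + (12*C)*C) + C = (C² + 12*C²) + C = 13*C² + C = C + 13*C²)
(m(99) + 27504) + l(r(-1 - 3, 6)) = ((-3634 - 158*99) + 27504) - 15*(1 + 13*(-15)) = ((-3634 - 15642) + 27504) - 15*(1 - 195) = (-19276 + 27504) - 15*(-194) = 8228 + 2910 = 11138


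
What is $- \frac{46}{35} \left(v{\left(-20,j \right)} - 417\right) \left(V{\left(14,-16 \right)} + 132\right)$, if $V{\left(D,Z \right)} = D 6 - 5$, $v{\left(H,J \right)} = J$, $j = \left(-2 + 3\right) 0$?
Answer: $\frac{4047402}{35} \approx 1.1564 \cdot 10^{5}$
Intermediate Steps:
$j = 0$ ($j = 1 \cdot 0 = 0$)
$V{\left(D,Z \right)} = -5 + 6 D$ ($V{\left(D,Z \right)} = 6 D - 5 = -5 + 6 D$)
$- \frac{46}{35} \left(v{\left(-20,j \right)} - 417\right) \left(V{\left(14,-16 \right)} + 132\right) = - \frac{46}{35} \left(0 - 417\right) \left(\left(-5 + 6 \cdot 14\right) + 132\right) = \left(-46\right) \frac{1}{35} \left(- 417 \left(\left(-5 + 84\right) + 132\right)\right) = - \frac{46 \left(- 417 \left(79 + 132\right)\right)}{35} = - \frac{46 \left(\left(-417\right) 211\right)}{35} = \left(- \frac{46}{35}\right) \left(-87987\right) = \frac{4047402}{35}$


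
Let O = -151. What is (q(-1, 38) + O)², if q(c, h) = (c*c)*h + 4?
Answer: 11881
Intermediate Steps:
q(c, h) = 4 + h*c² (q(c, h) = c²*h + 4 = h*c² + 4 = 4 + h*c²)
(q(-1, 38) + O)² = ((4 + 38*(-1)²) - 151)² = ((4 + 38*1) - 151)² = ((4 + 38) - 151)² = (42 - 151)² = (-109)² = 11881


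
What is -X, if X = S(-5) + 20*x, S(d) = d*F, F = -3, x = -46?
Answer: 905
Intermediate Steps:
S(d) = -3*d (S(d) = d*(-3) = -3*d)
X = -905 (X = -3*(-5) + 20*(-46) = 15 - 920 = -905)
-X = -1*(-905) = 905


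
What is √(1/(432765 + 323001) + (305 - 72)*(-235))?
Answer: I*√28719085326326/22902 ≈ 234.0*I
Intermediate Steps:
√(1/(432765 + 323001) + (305 - 72)*(-235)) = √(1/755766 + 233*(-235)) = √(1/755766 - 54755) = √(-41381967329/755766) = I*√28719085326326/22902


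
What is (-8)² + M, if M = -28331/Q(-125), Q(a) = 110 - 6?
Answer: -21675/104 ≈ -208.41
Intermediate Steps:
Q(a) = 104
M = -28331/104 ≈ -272.41
(-8)² + M = (-8)² - 28331/104 = 64 - 28331/104 = -21675/104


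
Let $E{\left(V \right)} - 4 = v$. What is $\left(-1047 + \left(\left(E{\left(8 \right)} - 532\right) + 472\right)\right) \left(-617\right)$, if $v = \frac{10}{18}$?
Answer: $\frac{6121874}{9} \approx 6.8021 \cdot 10^{5}$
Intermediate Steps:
$v = \frac{5}{9}$ ($v = 10 \cdot \frac{1}{18} = \frac{5}{9} \approx 0.55556$)
$E{\left(V \right)} = \frac{41}{9}$ ($E{\left(V \right)} = 4 + \frac{5}{9} = \frac{41}{9}$)
$\left(-1047 + \left(\left(E{\left(8 \right)} - 532\right) + 472\right)\right) \left(-617\right) = \left(-1047 + \left(\left(\frac{41}{9} - 532\right) + 472\right)\right) \left(-617\right) = \left(-1047 + \left(- \frac{4747}{9} + 472\right)\right) \left(-617\right) = \left(-1047 - \frac{499}{9}\right) \left(-617\right) = \left(- \frac{9922}{9}\right) \left(-617\right) = \frac{6121874}{9}$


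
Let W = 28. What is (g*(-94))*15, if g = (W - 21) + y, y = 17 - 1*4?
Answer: -28200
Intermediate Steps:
y = 13 (y = 17 - 4 = 13)
g = 20 (g = (28 - 21) + 13 = 7 + 13 = 20)
(g*(-94))*15 = (20*(-94))*15 = -1880*15 = -28200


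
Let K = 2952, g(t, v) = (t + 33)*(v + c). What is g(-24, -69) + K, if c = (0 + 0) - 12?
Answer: 2223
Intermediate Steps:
c = -12 (c = 0 - 12 = -12)
g(t, v) = (-12 + v)*(33 + t) (g(t, v) = (t + 33)*(v - 12) = (33 + t)*(-12 + v) = (-12 + v)*(33 + t))
g(-24, -69) + K = (-396 - 12*(-24) + 33*(-69) - 24*(-69)) + 2952 = (-396 + 288 - 2277 + 1656) + 2952 = -729 + 2952 = 2223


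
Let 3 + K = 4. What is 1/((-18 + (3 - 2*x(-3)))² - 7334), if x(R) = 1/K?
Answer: -1/7045 ≈ -0.00014194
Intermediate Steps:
K = 1 (K = -3 + 4 = 1)
x(R) = 1 (x(R) = 1/1 = 1)
1/((-18 + (3 - 2*x(-3)))² - 7334) = 1/((-18 + (3 - 2*1))² - 7334) = 1/((-18 + (3 - 2))² - 7334) = 1/((-18 + 1)² - 7334) = 1/((-17)² - 7334) = 1/(289 - 7334) = 1/(-7045) = -1/7045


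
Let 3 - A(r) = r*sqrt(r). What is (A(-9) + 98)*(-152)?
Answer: -15352 - 4104*I ≈ -15352.0 - 4104.0*I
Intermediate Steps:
A(r) = 3 - r**(3/2) (A(r) = 3 - r*sqrt(r) = 3 - r**(3/2))
(A(-9) + 98)*(-152) = ((3 - (-9)**(3/2)) + 98)*(-152) = ((3 - (-27)*I) + 98)*(-152) = ((3 + 27*I) + 98)*(-152) = (101 + 27*I)*(-152) = -15352 - 4104*I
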